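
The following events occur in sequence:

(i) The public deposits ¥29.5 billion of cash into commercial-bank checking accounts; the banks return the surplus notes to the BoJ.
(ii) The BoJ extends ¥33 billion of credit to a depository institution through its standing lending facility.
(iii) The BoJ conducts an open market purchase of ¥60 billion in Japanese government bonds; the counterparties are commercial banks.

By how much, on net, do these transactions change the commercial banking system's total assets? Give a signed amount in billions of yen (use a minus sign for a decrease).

Currency deposit ¥29.5 billion: bank balance sheets expand → +¥29.5B.
Discount-window loan ¥33 billion: bank balance sheets expand → +¥33B.
OMO purchase (from banks) ¥60 billion: just an asset swap on bank balance sheets → 0.
Net: 29.5 + 33 + 0 = +¥62.5 billion.

+¥62.5 billion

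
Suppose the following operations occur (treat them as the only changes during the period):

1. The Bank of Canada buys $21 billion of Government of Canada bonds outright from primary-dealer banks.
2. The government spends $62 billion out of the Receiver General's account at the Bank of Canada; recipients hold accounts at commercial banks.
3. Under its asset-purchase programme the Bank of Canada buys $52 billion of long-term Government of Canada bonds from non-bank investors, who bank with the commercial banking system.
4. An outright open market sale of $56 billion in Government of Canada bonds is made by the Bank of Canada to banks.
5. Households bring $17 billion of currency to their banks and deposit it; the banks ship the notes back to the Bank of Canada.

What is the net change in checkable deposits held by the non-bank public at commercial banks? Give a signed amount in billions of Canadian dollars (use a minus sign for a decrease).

OMO purchase (from banks) $21 billion: the counterparty is a bank, so public deposits are unchanged → 0.
Government spending $62 billion: non-bank counterparties' bank balances rise → +$62B.
Asset purchase (from non-banks) $52 billion: non-bank counterparties' bank balances rise → +$52B.
OMO sale (to banks) $56 billion: the counterparty is a bank, so public deposits are unchanged → 0.
Currency deposit $17 billion: non-bank counterparties' bank balances rise → +$17B.
Net: 0 + 62 + 52 + 0 + 17 = +$131 billion.

+$131 billion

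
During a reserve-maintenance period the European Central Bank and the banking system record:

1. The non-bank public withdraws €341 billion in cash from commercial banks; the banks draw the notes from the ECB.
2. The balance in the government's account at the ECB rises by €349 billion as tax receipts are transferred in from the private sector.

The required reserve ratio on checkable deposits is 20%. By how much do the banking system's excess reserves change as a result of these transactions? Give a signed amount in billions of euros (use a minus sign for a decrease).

Currency withdrawal €341 billion: reserves −€341B, deposits −€341B.
Government account inflow €349 billion: reserves −€349B, deposits −€349B.
Totals: Δreserves = −€690B, Δdeposits = −€690B.
Δrequired reserves = 20% × −€690B = −€138B.
Δexcess reserves = Δreserves − Δrequired = −€690B − (−€138B) = -€552 billion.

-€552 billion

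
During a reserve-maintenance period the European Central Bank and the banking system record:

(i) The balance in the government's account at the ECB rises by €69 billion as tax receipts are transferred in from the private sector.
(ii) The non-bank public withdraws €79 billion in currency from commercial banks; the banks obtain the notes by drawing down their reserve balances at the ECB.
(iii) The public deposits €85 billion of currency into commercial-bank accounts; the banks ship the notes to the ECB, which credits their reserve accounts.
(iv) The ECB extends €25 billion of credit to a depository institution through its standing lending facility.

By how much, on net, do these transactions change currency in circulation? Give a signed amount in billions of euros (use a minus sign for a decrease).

-€6 billion

ECB balance sheet:
  Assets:      Loans to banks +€25B
  Liabilities: Bank reserves −€38B, Currency in circulation −€6B, Government deposits +€69B
So the change in currency in circulation is -€6 billion.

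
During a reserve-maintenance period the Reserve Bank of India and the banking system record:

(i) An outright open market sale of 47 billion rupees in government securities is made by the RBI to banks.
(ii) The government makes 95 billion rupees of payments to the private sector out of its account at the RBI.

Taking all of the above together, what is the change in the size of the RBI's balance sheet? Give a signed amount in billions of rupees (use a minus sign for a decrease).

-47 billion

RBI balance sheet:
  Assets:      Securities −47B
  Liabilities: Bank reserves +48B, Government deposits −95B
Commercial banking system:
  Assets:      Reserves at CB +48B, Securities +47B
  Liabilities: Checkable deposits +95B
Change in total RBI assets = -47 billion.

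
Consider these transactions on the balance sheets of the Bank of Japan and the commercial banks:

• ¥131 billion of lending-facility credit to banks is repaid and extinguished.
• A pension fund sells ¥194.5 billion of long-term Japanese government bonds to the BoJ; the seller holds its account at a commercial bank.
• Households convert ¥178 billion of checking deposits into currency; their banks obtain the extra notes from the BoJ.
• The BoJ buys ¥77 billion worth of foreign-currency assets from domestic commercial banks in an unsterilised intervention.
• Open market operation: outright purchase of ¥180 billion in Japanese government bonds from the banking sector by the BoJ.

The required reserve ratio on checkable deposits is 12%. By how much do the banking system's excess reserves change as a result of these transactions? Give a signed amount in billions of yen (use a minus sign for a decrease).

+¥140.52 billion

Discount-window repayment ¥131 billion: reserves −¥131B, deposits 0.
Asset purchase (from non-banks) ¥194.5 billion: reserves +¥194.5B, deposits +¥194.5B.
Currency withdrawal ¥178 billion: reserves −¥178B, deposits −¥178B.
FX purchase ¥77 billion: reserves +¥77B, deposits 0.
OMO purchase (from banks) ¥180 billion: reserves +¥180B, deposits 0.
Totals: Δreserves = +¥142.5B, Δdeposits = +¥16.5B.
Δrequired reserves = 12% × +¥16.5B = +¥1.98B.
Δexcess reserves = Δreserves − Δrequired = +¥142.5B − (+¥1.98B) = +¥140.52 billion.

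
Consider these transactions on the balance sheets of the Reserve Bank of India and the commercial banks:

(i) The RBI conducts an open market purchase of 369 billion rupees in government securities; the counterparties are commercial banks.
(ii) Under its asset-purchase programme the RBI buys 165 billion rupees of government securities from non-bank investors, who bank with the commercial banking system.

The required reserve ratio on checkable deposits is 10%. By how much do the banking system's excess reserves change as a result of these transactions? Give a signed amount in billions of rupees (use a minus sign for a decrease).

+517.5 billion

OMO purchase (from banks) 369 billion rupees: reserves +369B, deposits 0.
Asset purchase (from non-banks) 165 billion rupees: reserves +165B, deposits +165B.
Totals: Δreserves = +534B, Δdeposits = +165B.
Δrequired reserves = 10% × +165B = +16.5B.
Δexcess reserves = Δreserves − Δrequired = +534B − (+16.5B) = +517.5 billion.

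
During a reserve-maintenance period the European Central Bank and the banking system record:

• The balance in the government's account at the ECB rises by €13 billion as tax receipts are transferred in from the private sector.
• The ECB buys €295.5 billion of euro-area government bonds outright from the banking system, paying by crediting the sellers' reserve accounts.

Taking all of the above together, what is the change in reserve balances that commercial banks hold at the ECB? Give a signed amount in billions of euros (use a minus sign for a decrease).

+€282.5 billion

ECB balance sheet:
  Assets:      Securities +€295.5B
  Liabilities: Bank reserves +€282.5B, Government deposits +€13B
So the change in reserve balances that commercial banks hold at the ECB is +€282.5 billion.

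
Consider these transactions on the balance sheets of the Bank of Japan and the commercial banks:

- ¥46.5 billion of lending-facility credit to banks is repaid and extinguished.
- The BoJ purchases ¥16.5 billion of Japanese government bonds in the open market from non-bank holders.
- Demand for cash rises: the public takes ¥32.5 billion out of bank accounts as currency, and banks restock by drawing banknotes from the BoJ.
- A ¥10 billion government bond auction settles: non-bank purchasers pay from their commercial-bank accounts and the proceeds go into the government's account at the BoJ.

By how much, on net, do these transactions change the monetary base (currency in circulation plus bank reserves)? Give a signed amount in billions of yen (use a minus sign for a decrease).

Discount-window repayment ¥46.5 billion: BoJ balance sheet contracts → −¥46.5B.
Asset purchase (from non-banks) ¥16.5 billion: BoJ balance sheet expands → +¥16.5B.
Currency withdrawal ¥32.5 billion: just a shift between currency and reserves — both are base money → 0.
Government account inflow ¥10 billion: reserves shift to a non-base liability → −¥10B.
Net: −46.5 + 16.5 + 0 − 10 = -¥40 billion.

-¥40 billion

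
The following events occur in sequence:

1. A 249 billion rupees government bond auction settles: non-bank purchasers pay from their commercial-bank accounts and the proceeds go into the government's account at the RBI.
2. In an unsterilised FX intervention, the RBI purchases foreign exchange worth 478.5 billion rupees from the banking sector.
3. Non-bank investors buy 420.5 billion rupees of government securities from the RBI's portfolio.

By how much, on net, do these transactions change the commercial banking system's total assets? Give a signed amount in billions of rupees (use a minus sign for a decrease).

Government account inflow 249 billion rupees: bank balance sheets shrink → −249B.
FX purchase 478.5 billion rupees: just an asset swap on bank balance sheets → 0.
Asset sale (to non-banks) 420.5 billion rupees: bank balance sheets shrink → −420.5B.
Net: −249 + 0 − 420.5 = -669.5 billion.

-669.5 billion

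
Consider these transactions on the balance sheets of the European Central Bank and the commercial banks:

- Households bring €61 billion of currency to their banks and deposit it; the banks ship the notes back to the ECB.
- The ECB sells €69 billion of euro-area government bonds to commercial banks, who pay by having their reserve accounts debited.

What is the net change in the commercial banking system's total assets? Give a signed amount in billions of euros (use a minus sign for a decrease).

+€61 billion

Currency deposit €61 billion: bank balance sheets expand → +€61B.
OMO sale (to banks) €69 billion: just an asset swap on bank balance sheets → 0.
Net: 61 + 0 = +€61 billion.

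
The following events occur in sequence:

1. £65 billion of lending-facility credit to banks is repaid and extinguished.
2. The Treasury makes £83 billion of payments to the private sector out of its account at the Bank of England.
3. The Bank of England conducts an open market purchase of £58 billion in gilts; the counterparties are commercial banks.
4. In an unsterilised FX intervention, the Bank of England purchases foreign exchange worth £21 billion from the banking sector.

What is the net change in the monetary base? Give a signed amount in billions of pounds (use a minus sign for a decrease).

Bank of England balance sheet:
  Assets:      Securities +£58B, Loans to banks −£65B, Foreign assets +£21B
  Liabilities: Bank reserves +£97B, Government deposits −£83B
Monetary base = currency + reserves: 0 + (+£97B) = +£97 billion.

+£97 billion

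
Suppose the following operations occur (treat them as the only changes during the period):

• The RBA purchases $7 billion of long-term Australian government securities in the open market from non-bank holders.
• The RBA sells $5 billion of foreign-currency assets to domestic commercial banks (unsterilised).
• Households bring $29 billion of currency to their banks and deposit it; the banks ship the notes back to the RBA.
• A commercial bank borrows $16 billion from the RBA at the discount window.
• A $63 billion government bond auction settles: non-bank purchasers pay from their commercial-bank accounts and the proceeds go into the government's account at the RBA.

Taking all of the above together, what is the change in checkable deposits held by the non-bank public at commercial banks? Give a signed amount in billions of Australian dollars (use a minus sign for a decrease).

RBA balance sheet:
  Assets:      Securities +$7B, Loans to banks +$16B, Foreign assets −$5B
  Liabilities: Bank reserves −$16B, Currency in circulation −$29B, Government deposits +$63B
Commercial banking system:
  Assets:      Reserves at CB −$16B, Foreign assets +$5B
  Liabilities: Checkable deposits −$27B, Borrowings from CB +$16B
So the change in checkable deposits held by the non-bank public at commercial banks is -$27 billion.

-$27 billion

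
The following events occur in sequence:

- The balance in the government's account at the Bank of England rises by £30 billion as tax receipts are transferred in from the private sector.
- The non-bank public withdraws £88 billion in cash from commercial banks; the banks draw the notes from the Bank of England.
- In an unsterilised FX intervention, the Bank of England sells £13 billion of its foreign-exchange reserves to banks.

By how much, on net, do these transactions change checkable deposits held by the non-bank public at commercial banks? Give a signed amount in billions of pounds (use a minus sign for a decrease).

Bank of England balance sheet:
  Assets:      Foreign assets −£13B
  Liabilities: Bank reserves −£131B, Currency in circulation +£88B, Government deposits +£30B
Commercial banking system:
  Assets:      Reserves at CB −£131B, Foreign assets +£13B
  Liabilities: Checkable deposits −£118B
So the change in checkable deposits held by the non-bank public at commercial banks is -£118 billion.

-£118 billion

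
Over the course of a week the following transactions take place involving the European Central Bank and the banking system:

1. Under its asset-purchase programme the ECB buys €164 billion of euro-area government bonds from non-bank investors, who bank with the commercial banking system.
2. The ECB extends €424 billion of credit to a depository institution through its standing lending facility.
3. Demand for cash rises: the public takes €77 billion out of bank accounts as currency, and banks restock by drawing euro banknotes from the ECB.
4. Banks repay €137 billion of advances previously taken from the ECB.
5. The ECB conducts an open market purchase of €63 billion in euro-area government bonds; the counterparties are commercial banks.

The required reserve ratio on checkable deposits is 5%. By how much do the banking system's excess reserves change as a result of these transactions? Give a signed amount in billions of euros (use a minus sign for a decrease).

+€432.65 billion

Asset purchase (from non-banks) €164 billion: reserves +€164B, deposits +€164B.
Discount-window loan €424 billion: reserves +€424B, deposits 0.
Currency withdrawal €77 billion: reserves −€77B, deposits −€77B.
Discount-window repayment €137 billion: reserves −€137B, deposits 0.
OMO purchase (from banks) €63 billion: reserves +€63B, deposits 0.
Totals: Δreserves = +€437B, Δdeposits = +€87B.
Δrequired reserves = 5% × +€87B = +€4.35B.
Δexcess reserves = Δreserves − Δrequired = +€437B − (+€4.35B) = +€432.65 billion.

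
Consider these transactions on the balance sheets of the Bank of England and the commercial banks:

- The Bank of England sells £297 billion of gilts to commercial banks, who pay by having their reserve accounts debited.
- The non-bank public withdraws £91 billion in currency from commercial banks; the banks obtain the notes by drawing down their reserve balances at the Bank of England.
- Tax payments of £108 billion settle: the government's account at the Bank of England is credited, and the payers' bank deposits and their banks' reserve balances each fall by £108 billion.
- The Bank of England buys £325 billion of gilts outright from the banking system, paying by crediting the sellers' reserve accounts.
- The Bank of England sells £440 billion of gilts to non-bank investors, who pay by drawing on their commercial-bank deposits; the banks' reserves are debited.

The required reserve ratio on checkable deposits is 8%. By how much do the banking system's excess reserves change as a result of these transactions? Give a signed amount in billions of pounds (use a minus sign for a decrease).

OMO sale (to banks) £297 billion: reserves −£297B, deposits 0.
Currency withdrawal £91 billion: reserves −£91B, deposits −£91B.
Government account inflow £108 billion: reserves −£108B, deposits −£108B.
OMO purchase (from banks) £325 billion: reserves +£325B, deposits 0.
Asset sale (to non-banks) £440 billion: reserves −£440B, deposits −£440B.
Totals: Δreserves = −£611B, Δdeposits = −£639B.
Δrequired reserves = 8% × −£639B = −£51.12B.
Δexcess reserves = Δreserves − Δrequired = −£611B − (−£51.12B) = -£559.88 billion.

-£559.88 billion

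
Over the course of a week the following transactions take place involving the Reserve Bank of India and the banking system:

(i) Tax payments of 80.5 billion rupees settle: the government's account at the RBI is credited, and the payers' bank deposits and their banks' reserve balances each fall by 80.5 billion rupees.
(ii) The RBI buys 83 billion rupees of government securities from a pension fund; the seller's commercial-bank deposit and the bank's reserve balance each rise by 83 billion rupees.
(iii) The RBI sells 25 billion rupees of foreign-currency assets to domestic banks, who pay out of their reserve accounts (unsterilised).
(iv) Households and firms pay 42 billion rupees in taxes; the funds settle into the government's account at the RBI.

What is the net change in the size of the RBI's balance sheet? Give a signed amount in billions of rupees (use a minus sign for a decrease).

+58 billion

RBI balance sheet:
  Assets:      Securities +83B, Foreign assets −25B
  Liabilities: Bank reserves −64.5B, Government deposits +122.5B
Commercial banking system:
  Assets:      Reserves at CB −64.5B, Foreign assets +25B
  Liabilities: Checkable deposits −39.5B
Change in total RBI assets = +58 billion.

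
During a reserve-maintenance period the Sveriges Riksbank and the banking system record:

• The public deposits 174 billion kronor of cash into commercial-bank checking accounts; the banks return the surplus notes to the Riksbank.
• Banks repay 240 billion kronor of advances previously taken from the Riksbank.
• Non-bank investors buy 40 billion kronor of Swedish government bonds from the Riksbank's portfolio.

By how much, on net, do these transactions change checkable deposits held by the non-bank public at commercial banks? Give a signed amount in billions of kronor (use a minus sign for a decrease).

+134 billion

Currency deposit 174 billion kronor: non-bank counterparties' bank balances rise → +174B.
Discount-window repayment 240 billion kronor: the counterparty is a bank, so public deposits are unchanged → 0.
Asset sale (to non-banks) 40 billion kronor: non-bank counterparties' bank balances fall → −40B.
Net: 174 + 0 − 40 = +134 billion.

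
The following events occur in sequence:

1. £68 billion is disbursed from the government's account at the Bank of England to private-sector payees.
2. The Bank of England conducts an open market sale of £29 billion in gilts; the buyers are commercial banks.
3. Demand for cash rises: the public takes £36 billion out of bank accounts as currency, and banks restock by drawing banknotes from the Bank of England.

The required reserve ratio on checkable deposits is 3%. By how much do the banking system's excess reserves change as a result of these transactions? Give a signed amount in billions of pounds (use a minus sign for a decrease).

+£2.04 billion

Government spending £68 billion: reserves +£68B, deposits +£68B.
OMO sale (to banks) £29 billion: reserves −£29B, deposits 0.
Currency withdrawal £36 billion: reserves −£36B, deposits −£36B.
Totals: Δreserves = +£3B, Δdeposits = +£32B.
Δrequired reserves = 3% × +£32B = +£0.96B.
Δexcess reserves = Δreserves − Δrequired = +£3B − (+£0.96B) = +£2.04 billion.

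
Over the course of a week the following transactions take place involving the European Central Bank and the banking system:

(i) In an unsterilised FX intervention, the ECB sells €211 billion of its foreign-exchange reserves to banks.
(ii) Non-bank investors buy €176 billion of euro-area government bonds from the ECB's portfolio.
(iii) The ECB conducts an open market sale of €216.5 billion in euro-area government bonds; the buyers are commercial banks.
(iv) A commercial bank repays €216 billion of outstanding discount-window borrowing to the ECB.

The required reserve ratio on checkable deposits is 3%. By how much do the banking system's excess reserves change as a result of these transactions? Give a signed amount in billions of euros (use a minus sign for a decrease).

-€814.22 billion

FX sale €211 billion: reserves −€211B, deposits 0.
Asset sale (to non-banks) €176 billion: reserves −€176B, deposits −€176B.
OMO sale (to banks) €216.5 billion: reserves −€216.5B, deposits 0.
Discount-window repayment €216 billion: reserves −€216B, deposits 0.
Totals: Δreserves = −€819.5B, Δdeposits = −€176B.
Δrequired reserves = 3% × −€176B = −€5.28B.
Δexcess reserves = Δreserves − Δrequired = −€819.5B − (−€5.28B) = -€814.22 billion.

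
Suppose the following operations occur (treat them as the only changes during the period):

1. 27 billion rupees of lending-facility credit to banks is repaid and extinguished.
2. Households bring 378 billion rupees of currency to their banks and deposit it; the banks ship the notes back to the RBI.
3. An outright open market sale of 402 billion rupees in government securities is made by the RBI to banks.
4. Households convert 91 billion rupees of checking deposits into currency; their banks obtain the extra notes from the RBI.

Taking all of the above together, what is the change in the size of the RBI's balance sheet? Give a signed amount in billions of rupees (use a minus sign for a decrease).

-429 billion

Discount-window repayment 27 billion rupees: an RBI asset is shed → −27B.
Currency deposit 378 billion rupees: only the composition of liabilities changes → 0.
OMO sale (to banks) 402 billion rupees: an RBI asset is shed → −402B.
Currency withdrawal 91 billion rupees: only the composition of liabilities changes → 0.
Net: −27 + 0 − 402 + 0 = -429 billion.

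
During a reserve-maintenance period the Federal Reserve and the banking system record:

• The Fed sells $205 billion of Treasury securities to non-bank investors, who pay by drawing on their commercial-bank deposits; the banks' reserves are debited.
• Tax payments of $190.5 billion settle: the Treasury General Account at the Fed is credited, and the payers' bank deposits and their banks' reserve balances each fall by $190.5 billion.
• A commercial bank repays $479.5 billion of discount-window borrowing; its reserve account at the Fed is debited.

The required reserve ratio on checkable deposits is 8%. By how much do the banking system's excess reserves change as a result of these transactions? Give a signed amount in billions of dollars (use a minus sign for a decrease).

Asset sale (to non-banks) $205 billion: reserves −$205B, deposits −$205B.
Government account inflow $190.5 billion: reserves −$190.5B, deposits −$190.5B.
Discount-window repayment $479.5 billion: reserves −$479.5B, deposits 0.
Totals: Δreserves = −$875B, Δdeposits = −$395.5B.
Δrequired reserves = 8% × −$395.5B = −$31.64B.
Δexcess reserves = Δreserves − Δrequired = −$875B − (−$31.64B) = -$843.36 billion.

-$843.36 billion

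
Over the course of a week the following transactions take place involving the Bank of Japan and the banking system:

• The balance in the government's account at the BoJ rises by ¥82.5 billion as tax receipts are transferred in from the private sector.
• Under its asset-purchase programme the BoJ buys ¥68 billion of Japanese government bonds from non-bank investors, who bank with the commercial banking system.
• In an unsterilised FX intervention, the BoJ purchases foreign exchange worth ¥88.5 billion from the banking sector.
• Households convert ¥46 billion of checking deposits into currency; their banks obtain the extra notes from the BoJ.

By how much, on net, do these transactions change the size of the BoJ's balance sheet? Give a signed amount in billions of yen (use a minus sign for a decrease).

BoJ balance sheet:
  Assets:      Securities +¥68B, Foreign assets +¥88.5B
  Liabilities: Bank reserves +¥28B, Currency in circulation +¥46B, Government deposits +¥82.5B
Change in total BoJ assets = +¥156.5 billion.

+¥156.5 billion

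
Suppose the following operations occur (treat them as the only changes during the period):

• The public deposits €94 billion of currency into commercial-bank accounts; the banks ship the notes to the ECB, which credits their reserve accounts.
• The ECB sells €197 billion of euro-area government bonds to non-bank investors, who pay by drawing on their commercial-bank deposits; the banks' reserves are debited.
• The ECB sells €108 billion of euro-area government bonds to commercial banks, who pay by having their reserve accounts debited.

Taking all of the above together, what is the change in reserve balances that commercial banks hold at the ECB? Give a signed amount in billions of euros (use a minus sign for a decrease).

-€211 billion

Currency deposit €94 billion: returned notes are swapped for reserve credit → +€94B.
Asset sale (to non-banks) €197 billion: the non-bank buyers' banks settle from reserves → −€197B.
OMO sale (to banks) €108 billion: the buying banks pay out of their reserve balances → −€108B.
Net: 94 − 197 − 108 = -€211 billion.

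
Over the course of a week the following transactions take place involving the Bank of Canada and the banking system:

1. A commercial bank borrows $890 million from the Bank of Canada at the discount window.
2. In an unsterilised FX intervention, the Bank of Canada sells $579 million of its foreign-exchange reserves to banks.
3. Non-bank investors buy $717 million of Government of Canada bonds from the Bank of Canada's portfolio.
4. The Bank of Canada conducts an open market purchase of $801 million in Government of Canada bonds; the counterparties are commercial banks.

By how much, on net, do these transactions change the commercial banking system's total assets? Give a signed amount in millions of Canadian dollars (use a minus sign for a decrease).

+$173 million

Discount-window loan $890 million: bank balance sheets expand → +$890M.
FX sale $579 million: just an asset swap on bank balance sheets → 0.
Asset sale (to non-banks) $717 million: bank balance sheets shrink → −$717M.
OMO purchase (from banks) $801 million: just an asset swap on bank balance sheets → 0.
Net: 890 + 0 − 717 + 0 = +$173 million.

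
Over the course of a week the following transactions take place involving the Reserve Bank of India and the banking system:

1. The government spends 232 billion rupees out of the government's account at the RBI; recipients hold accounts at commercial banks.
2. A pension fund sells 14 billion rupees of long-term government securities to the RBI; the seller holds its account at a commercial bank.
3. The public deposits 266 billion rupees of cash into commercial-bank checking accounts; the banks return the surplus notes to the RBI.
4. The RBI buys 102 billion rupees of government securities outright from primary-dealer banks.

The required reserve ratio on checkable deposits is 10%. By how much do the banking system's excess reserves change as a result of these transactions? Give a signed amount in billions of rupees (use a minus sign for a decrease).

Government spending 232 billion rupees: reserves +232B, deposits +232B.
Asset purchase (from non-banks) 14 billion rupees: reserves +14B, deposits +14B.
Currency deposit 266 billion rupees: reserves +266B, deposits +266B.
OMO purchase (from banks) 102 billion rupees: reserves +102B, deposits 0.
Totals: Δreserves = +614B, Δdeposits = +512B.
Δrequired reserves = 10% × +512B = +51.2B.
Δexcess reserves = Δreserves − Δrequired = +614B − (+51.2B) = +562.8 billion.

+562.8 billion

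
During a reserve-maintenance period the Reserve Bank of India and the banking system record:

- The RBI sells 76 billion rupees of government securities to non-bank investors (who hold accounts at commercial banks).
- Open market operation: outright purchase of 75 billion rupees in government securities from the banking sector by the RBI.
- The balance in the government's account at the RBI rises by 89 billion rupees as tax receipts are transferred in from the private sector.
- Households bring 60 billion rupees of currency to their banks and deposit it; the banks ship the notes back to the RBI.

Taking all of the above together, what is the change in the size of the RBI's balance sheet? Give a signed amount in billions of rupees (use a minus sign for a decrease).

Asset sale (to non-banks) 76 billion rupees: an RBI asset is shed → −76B.
OMO purchase (from banks) 75 billion rupees: an RBI asset is acquired → +75B.
Government account inflow 89 billion rupees: only the composition of liabilities changes → 0.
Currency deposit 60 billion rupees: only the composition of liabilities changes → 0.
Net: −76 + 75 + 0 + 0 = -1 billion.

-1 billion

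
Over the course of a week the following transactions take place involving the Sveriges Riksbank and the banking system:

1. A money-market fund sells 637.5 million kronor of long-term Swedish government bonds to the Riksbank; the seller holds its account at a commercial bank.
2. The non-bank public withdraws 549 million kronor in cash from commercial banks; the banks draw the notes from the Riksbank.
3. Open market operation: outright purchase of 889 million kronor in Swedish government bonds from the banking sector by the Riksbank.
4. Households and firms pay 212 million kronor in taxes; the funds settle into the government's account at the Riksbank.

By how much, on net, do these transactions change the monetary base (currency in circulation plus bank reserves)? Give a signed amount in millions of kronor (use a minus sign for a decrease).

Riksbank balance sheet:
  Assets:      Securities +1526.5M
  Liabilities: Bank reserves +765.5M, Currency in circulation +549M, Government deposits +212M
Monetary base = currency + reserves: +549M + (+765.5M) = +1314.5 million.

+1314.5 million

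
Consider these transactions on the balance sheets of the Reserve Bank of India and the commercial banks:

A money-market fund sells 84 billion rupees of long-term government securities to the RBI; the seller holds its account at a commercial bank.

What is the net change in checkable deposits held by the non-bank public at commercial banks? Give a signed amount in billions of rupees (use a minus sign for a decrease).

+84 billion

Asset purchase (from non-banks) 84 billion rupees: non-bank counterparties' bank balances rise → +84B.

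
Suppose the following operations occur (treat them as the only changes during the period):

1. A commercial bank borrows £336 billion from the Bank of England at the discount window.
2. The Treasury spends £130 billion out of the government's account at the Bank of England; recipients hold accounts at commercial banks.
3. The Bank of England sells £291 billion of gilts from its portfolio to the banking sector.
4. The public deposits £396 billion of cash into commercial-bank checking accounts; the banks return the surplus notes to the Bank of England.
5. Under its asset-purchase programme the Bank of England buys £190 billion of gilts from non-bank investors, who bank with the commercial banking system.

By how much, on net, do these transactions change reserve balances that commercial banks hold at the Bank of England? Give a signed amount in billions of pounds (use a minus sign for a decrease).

+£761 billion

Bank of England balance sheet:
  Assets:      Securities −£101B, Loans to banks +£336B
  Liabilities: Bank reserves +£761B, Currency in circulation −£396B, Government deposits −£130B
Commercial banking system:
  Assets:      Reserves at CB +£761B, Securities +£291B
  Liabilities: Checkable deposits +£716B, Borrowings from CB +£336B
So the change in reserve balances that commercial banks hold at the Bank of England is +£761 billion.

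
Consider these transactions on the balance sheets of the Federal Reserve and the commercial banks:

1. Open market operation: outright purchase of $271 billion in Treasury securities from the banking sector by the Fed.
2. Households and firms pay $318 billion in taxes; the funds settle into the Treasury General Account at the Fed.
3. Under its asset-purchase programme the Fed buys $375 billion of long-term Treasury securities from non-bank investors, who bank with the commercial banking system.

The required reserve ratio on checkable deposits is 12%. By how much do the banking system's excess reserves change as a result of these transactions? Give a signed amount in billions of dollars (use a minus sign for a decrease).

OMO purchase (from banks) $271 billion: reserves +$271B, deposits 0.
Government account inflow $318 billion: reserves −$318B, deposits −$318B.
Asset purchase (from non-banks) $375 billion: reserves +$375B, deposits +$375B.
Totals: Δreserves = +$328B, Δdeposits = +$57B.
Δrequired reserves = 12% × +$57B = +$6.84B.
Δexcess reserves = Δreserves − Δrequired = +$328B − (+$6.84B) = +$321.16 billion.

+$321.16 billion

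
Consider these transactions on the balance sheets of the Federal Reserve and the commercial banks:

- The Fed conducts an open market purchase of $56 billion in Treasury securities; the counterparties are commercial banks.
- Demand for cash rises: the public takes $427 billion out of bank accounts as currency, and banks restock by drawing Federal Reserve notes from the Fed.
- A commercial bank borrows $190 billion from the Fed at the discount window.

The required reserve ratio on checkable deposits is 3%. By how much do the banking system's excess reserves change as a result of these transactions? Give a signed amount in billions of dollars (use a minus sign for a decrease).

-$168.19 billion

OMO purchase (from banks) $56 billion: reserves +$56B, deposits 0.
Currency withdrawal $427 billion: reserves −$427B, deposits −$427B.
Discount-window loan $190 billion: reserves +$190B, deposits 0.
Totals: Δreserves = −$181B, Δdeposits = −$427B.
Δrequired reserves = 3% × −$427B = −$12.81B.
Δexcess reserves = Δreserves − Δrequired = −$181B − (−$12.81B) = -$168.19 billion.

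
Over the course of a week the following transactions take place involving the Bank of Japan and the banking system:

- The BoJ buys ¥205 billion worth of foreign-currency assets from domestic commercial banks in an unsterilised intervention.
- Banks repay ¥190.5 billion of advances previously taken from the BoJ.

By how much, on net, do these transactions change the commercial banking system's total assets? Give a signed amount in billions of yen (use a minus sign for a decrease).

FX purchase ¥205 billion: just an asset swap on bank balance sheets → 0.
Discount-window repayment ¥190.5 billion: bank balance sheets shrink → −¥190.5B.
Net: 0 − 190.5 = -¥190.5 billion.

-¥190.5 billion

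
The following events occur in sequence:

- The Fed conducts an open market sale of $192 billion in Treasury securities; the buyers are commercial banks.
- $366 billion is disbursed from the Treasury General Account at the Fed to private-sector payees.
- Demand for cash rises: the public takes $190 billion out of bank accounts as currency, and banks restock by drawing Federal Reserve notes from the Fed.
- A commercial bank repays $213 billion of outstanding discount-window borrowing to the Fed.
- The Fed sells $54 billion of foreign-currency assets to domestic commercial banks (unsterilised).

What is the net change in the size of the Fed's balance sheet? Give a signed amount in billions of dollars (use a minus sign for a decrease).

-$459 billion

Fed balance sheet:
  Assets:      Securities −$192B, Loans to banks −$213B, Foreign assets −$54B
  Liabilities: Bank reserves −$283B, Currency in circulation +$190B, Government deposits −$366B
Commercial banking system:
  Assets:      Reserves at CB −$283B, Securities +$192B, Foreign assets +$54B
  Liabilities: Checkable deposits +$176B, Borrowings from CB −$213B
Change in total Fed assets = -$459 billion.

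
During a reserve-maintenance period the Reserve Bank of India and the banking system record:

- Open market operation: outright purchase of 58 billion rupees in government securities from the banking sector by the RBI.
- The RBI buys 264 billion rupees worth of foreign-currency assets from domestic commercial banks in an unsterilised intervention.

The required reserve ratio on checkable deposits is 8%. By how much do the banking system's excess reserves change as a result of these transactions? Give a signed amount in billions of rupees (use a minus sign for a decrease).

OMO purchase (from banks) 58 billion rupees: reserves +58B, deposits 0.
FX purchase 264 billion rupees: reserves +264B, deposits 0.
Totals: Δreserves = +322B, Δdeposits = 0.
Δrequired reserves = 8% × 0 = 0.
Δexcess reserves = Δreserves − Δrequired = +322B − (0) = +322 billion.

+322 billion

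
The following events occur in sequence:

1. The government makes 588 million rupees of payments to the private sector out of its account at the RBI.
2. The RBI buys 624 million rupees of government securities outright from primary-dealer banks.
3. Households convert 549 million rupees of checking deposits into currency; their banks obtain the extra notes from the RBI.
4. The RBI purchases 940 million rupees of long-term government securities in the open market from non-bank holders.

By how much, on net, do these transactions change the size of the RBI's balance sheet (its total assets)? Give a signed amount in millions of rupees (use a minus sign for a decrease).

+1564 million

RBI balance sheet:
  Assets:      Securities +1564M
  Liabilities: Bank reserves +1603M, Currency in circulation +549M, Government deposits −588M
Commercial banking system:
  Assets:      Reserves at CB +1603M, Securities −624M
  Liabilities: Checkable deposits +979M
Change in total RBI assets = +1564 million.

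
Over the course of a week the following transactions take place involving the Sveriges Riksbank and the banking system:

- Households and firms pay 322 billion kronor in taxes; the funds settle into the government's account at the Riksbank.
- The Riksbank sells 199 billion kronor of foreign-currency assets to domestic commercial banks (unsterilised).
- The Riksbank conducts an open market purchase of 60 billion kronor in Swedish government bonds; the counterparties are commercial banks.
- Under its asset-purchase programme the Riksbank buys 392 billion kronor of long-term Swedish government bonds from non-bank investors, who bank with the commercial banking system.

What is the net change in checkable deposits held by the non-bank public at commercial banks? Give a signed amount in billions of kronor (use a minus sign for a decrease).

Riksbank balance sheet:
  Assets:      Securities +452B, Foreign assets −199B
  Liabilities: Bank reserves −69B, Government deposits +322B
Commercial banking system:
  Assets:      Reserves at CB −69B, Securities −60B, Foreign assets +199B
  Liabilities: Checkable deposits +70B
So the change in checkable deposits held by the non-bank public at commercial banks is +70 billion.

+70 billion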